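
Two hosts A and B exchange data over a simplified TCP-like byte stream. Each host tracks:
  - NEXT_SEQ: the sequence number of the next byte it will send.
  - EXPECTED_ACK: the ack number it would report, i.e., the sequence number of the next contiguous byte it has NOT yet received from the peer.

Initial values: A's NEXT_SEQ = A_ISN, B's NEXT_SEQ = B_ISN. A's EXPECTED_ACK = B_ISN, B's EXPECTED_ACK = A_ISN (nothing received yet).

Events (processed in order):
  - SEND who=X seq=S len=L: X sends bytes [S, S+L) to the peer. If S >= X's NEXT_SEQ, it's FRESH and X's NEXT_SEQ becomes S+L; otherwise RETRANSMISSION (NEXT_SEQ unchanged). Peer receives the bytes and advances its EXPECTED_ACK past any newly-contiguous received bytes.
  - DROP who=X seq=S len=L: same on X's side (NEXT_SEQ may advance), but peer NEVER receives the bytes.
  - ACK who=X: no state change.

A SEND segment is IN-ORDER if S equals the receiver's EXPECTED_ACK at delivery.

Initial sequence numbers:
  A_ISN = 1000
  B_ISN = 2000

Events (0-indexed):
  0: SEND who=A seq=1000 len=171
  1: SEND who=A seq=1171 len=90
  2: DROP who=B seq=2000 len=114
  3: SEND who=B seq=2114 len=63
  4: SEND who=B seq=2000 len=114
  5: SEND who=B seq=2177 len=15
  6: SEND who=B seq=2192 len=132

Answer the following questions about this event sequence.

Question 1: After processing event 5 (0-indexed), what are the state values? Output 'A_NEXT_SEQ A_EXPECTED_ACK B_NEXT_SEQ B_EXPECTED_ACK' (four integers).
After event 0: A_seq=1171 A_ack=2000 B_seq=2000 B_ack=1171
After event 1: A_seq=1261 A_ack=2000 B_seq=2000 B_ack=1261
After event 2: A_seq=1261 A_ack=2000 B_seq=2114 B_ack=1261
After event 3: A_seq=1261 A_ack=2000 B_seq=2177 B_ack=1261
After event 4: A_seq=1261 A_ack=2177 B_seq=2177 B_ack=1261
After event 5: A_seq=1261 A_ack=2192 B_seq=2192 B_ack=1261

1261 2192 2192 1261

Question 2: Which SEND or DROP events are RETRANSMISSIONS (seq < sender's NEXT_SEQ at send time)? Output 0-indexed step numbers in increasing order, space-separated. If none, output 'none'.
Answer: 4

Derivation:
Step 0: SEND seq=1000 -> fresh
Step 1: SEND seq=1171 -> fresh
Step 2: DROP seq=2000 -> fresh
Step 3: SEND seq=2114 -> fresh
Step 4: SEND seq=2000 -> retransmit
Step 5: SEND seq=2177 -> fresh
Step 6: SEND seq=2192 -> fresh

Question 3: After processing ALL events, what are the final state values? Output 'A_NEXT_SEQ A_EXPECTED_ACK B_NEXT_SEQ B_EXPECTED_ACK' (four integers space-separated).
Answer: 1261 2324 2324 1261

Derivation:
After event 0: A_seq=1171 A_ack=2000 B_seq=2000 B_ack=1171
After event 1: A_seq=1261 A_ack=2000 B_seq=2000 B_ack=1261
After event 2: A_seq=1261 A_ack=2000 B_seq=2114 B_ack=1261
After event 3: A_seq=1261 A_ack=2000 B_seq=2177 B_ack=1261
After event 4: A_seq=1261 A_ack=2177 B_seq=2177 B_ack=1261
After event 5: A_seq=1261 A_ack=2192 B_seq=2192 B_ack=1261
After event 6: A_seq=1261 A_ack=2324 B_seq=2324 B_ack=1261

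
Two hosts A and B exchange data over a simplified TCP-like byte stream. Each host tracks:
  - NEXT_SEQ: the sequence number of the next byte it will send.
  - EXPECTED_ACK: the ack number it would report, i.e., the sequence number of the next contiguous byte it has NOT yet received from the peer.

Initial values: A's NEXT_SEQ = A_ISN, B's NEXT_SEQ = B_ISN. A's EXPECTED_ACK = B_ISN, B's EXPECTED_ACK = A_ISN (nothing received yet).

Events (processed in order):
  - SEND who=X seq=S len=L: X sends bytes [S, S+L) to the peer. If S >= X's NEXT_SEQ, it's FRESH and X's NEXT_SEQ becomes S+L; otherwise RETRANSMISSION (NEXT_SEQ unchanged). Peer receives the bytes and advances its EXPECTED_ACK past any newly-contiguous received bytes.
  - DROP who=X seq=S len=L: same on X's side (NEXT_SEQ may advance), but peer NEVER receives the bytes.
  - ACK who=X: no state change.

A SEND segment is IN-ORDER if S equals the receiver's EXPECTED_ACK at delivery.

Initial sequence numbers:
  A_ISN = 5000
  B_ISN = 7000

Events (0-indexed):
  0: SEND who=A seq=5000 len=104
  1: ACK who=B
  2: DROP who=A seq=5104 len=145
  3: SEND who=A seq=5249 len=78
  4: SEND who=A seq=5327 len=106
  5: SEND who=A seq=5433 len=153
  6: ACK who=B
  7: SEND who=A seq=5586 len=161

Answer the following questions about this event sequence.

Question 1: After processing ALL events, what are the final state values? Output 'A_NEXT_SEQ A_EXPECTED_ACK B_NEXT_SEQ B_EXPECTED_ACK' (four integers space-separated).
After event 0: A_seq=5104 A_ack=7000 B_seq=7000 B_ack=5104
After event 1: A_seq=5104 A_ack=7000 B_seq=7000 B_ack=5104
After event 2: A_seq=5249 A_ack=7000 B_seq=7000 B_ack=5104
After event 3: A_seq=5327 A_ack=7000 B_seq=7000 B_ack=5104
After event 4: A_seq=5433 A_ack=7000 B_seq=7000 B_ack=5104
After event 5: A_seq=5586 A_ack=7000 B_seq=7000 B_ack=5104
After event 6: A_seq=5586 A_ack=7000 B_seq=7000 B_ack=5104
After event 7: A_seq=5747 A_ack=7000 B_seq=7000 B_ack=5104

Answer: 5747 7000 7000 5104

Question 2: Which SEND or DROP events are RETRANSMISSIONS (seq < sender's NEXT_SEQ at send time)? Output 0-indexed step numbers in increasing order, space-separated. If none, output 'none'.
Step 0: SEND seq=5000 -> fresh
Step 2: DROP seq=5104 -> fresh
Step 3: SEND seq=5249 -> fresh
Step 4: SEND seq=5327 -> fresh
Step 5: SEND seq=5433 -> fresh
Step 7: SEND seq=5586 -> fresh

Answer: none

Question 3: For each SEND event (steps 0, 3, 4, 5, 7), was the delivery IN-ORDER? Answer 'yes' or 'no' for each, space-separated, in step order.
Step 0: SEND seq=5000 -> in-order
Step 3: SEND seq=5249 -> out-of-order
Step 4: SEND seq=5327 -> out-of-order
Step 5: SEND seq=5433 -> out-of-order
Step 7: SEND seq=5586 -> out-of-order

Answer: yes no no no no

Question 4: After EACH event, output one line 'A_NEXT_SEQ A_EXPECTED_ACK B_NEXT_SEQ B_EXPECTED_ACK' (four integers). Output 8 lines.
5104 7000 7000 5104
5104 7000 7000 5104
5249 7000 7000 5104
5327 7000 7000 5104
5433 7000 7000 5104
5586 7000 7000 5104
5586 7000 7000 5104
5747 7000 7000 5104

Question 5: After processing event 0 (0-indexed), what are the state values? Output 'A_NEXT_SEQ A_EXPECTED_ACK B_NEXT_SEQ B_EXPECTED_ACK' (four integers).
After event 0: A_seq=5104 A_ack=7000 B_seq=7000 B_ack=5104

5104 7000 7000 5104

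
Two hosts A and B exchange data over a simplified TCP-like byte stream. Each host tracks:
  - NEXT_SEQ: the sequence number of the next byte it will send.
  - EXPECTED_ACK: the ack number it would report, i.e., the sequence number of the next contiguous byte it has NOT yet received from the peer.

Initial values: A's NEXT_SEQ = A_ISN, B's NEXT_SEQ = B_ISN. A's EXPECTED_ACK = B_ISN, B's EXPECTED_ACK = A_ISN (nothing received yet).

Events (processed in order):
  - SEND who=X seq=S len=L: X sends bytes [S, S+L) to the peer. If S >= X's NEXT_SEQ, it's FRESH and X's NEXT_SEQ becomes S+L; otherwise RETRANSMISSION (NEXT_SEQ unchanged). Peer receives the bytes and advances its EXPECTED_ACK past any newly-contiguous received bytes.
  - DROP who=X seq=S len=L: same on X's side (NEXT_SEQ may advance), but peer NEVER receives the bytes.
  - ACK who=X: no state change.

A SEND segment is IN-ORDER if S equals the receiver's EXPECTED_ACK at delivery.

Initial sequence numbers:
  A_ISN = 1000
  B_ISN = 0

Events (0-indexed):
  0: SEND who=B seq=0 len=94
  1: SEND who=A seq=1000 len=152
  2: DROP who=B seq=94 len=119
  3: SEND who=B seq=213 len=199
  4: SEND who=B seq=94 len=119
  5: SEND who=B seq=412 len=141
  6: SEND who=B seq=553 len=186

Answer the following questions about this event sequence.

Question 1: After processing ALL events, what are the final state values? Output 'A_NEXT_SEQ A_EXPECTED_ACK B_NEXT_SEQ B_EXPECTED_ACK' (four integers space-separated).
Answer: 1152 739 739 1152

Derivation:
After event 0: A_seq=1000 A_ack=94 B_seq=94 B_ack=1000
After event 1: A_seq=1152 A_ack=94 B_seq=94 B_ack=1152
After event 2: A_seq=1152 A_ack=94 B_seq=213 B_ack=1152
After event 3: A_seq=1152 A_ack=94 B_seq=412 B_ack=1152
After event 4: A_seq=1152 A_ack=412 B_seq=412 B_ack=1152
After event 5: A_seq=1152 A_ack=553 B_seq=553 B_ack=1152
After event 6: A_seq=1152 A_ack=739 B_seq=739 B_ack=1152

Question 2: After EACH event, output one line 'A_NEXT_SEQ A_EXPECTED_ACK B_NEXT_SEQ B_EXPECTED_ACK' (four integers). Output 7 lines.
1000 94 94 1000
1152 94 94 1152
1152 94 213 1152
1152 94 412 1152
1152 412 412 1152
1152 553 553 1152
1152 739 739 1152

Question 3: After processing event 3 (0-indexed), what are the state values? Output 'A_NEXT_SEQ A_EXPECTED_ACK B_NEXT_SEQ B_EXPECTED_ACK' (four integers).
After event 0: A_seq=1000 A_ack=94 B_seq=94 B_ack=1000
After event 1: A_seq=1152 A_ack=94 B_seq=94 B_ack=1152
After event 2: A_seq=1152 A_ack=94 B_seq=213 B_ack=1152
After event 3: A_seq=1152 A_ack=94 B_seq=412 B_ack=1152

1152 94 412 1152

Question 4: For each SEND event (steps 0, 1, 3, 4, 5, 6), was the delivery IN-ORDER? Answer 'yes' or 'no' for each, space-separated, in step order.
Step 0: SEND seq=0 -> in-order
Step 1: SEND seq=1000 -> in-order
Step 3: SEND seq=213 -> out-of-order
Step 4: SEND seq=94 -> in-order
Step 5: SEND seq=412 -> in-order
Step 6: SEND seq=553 -> in-order

Answer: yes yes no yes yes yes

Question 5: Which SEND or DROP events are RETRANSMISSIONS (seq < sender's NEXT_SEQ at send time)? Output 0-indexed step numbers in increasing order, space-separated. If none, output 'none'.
Answer: 4

Derivation:
Step 0: SEND seq=0 -> fresh
Step 1: SEND seq=1000 -> fresh
Step 2: DROP seq=94 -> fresh
Step 3: SEND seq=213 -> fresh
Step 4: SEND seq=94 -> retransmit
Step 5: SEND seq=412 -> fresh
Step 6: SEND seq=553 -> fresh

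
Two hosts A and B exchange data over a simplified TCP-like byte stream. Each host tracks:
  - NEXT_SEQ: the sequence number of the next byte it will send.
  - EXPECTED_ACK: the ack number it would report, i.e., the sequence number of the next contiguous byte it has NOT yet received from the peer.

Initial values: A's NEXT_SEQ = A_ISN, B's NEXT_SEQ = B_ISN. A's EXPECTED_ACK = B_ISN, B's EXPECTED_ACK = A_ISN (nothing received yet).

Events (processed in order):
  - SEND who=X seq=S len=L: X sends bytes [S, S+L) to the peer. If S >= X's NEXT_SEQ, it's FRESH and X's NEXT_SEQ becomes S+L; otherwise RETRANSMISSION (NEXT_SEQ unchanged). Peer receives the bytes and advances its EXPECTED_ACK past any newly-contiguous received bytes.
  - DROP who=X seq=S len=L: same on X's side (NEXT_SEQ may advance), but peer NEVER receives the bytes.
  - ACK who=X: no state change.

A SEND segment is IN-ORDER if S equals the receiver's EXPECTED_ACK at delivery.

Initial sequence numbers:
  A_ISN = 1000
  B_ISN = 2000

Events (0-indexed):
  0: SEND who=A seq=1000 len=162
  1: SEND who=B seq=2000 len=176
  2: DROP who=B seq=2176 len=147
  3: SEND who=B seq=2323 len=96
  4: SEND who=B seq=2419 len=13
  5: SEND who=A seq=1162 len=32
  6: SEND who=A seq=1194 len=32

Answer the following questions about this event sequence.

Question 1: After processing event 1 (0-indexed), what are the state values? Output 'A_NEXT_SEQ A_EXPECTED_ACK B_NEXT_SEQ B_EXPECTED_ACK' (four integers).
After event 0: A_seq=1162 A_ack=2000 B_seq=2000 B_ack=1162
After event 1: A_seq=1162 A_ack=2176 B_seq=2176 B_ack=1162

1162 2176 2176 1162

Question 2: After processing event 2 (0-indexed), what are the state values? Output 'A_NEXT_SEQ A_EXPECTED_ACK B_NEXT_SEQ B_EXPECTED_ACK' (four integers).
After event 0: A_seq=1162 A_ack=2000 B_seq=2000 B_ack=1162
After event 1: A_seq=1162 A_ack=2176 B_seq=2176 B_ack=1162
After event 2: A_seq=1162 A_ack=2176 B_seq=2323 B_ack=1162

1162 2176 2323 1162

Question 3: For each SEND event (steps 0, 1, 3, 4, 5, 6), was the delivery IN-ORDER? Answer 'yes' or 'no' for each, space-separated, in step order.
Answer: yes yes no no yes yes

Derivation:
Step 0: SEND seq=1000 -> in-order
Step 1: SEND seq=2000 -> in-order
Step 3: SEND seq=2323 -> out-of-order
Step 4: SEND seq=2419 -> out-of-order
Step 5: SEND seq=1162 -> in-order
Step 6: SEND seq=1194 -> in-order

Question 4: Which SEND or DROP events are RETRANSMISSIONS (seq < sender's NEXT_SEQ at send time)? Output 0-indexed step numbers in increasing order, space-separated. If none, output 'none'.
Step 0: SEND seq=1000 -> fresh
Step 1: SEND seq=2000 -> fresh
Step 2: DROP seq=2176 -> fresh
Step 3: SEND seq=2323 -> fresh
Step 4: SEND seq=2419 -> fresh
Step 5: SEND seq=1162 -> fresh
Step 6: SEND seq=1194 -> fresh

Answer: none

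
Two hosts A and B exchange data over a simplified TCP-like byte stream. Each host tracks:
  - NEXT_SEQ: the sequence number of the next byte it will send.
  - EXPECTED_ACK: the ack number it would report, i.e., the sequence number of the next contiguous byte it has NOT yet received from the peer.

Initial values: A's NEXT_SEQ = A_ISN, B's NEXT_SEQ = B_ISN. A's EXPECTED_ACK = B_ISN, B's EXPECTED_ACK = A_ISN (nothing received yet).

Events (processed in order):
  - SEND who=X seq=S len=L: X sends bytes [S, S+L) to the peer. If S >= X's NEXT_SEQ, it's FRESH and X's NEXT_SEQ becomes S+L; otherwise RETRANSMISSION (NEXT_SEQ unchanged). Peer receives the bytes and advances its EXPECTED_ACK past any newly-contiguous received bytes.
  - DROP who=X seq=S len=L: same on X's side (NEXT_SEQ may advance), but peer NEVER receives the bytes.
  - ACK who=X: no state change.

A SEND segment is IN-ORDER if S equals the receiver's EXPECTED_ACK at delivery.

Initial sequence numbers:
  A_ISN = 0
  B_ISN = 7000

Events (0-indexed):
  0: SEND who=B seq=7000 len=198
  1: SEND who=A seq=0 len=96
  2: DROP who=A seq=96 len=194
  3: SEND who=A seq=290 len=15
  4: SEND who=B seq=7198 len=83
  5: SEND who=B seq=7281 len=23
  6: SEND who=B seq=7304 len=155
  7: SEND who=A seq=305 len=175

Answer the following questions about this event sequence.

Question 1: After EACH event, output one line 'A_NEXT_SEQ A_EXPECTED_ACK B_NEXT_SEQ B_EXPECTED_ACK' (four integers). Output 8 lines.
0 7198 7198 0
96 7198 7198 96
290 7198 7198 96
305 7198 7198 96
305 7281 7281 96
305 7304 7304 96
305 7459 7459 96
480 7459 7459 96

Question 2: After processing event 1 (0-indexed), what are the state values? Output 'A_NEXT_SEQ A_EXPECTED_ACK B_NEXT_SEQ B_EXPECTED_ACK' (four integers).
After event 0: A_seq=0 A_ack=7198 B_seq=7198 B_ack=0
After event 1: A_seq=96 A_ack=7198 B_seq=7198 B_ack=96

96 7198 7198 96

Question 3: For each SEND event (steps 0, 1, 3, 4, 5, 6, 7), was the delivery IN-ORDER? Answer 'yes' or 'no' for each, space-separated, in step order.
Answer: yes yes no yes yes yes no

Derivation:
Step 0: SEND seq=7000 -> in-order
Step 1: SEND seq=0 -> in-order
Step 3: SEND seq=290 -> out-of-order
Step 4: SEND seq=7198 -> in-order
Step 5: SEND seq=7281 -> in-order
Step 6: SEND seq=7304 -> in-order
Step 7: SEND seq=305 -> out-of-order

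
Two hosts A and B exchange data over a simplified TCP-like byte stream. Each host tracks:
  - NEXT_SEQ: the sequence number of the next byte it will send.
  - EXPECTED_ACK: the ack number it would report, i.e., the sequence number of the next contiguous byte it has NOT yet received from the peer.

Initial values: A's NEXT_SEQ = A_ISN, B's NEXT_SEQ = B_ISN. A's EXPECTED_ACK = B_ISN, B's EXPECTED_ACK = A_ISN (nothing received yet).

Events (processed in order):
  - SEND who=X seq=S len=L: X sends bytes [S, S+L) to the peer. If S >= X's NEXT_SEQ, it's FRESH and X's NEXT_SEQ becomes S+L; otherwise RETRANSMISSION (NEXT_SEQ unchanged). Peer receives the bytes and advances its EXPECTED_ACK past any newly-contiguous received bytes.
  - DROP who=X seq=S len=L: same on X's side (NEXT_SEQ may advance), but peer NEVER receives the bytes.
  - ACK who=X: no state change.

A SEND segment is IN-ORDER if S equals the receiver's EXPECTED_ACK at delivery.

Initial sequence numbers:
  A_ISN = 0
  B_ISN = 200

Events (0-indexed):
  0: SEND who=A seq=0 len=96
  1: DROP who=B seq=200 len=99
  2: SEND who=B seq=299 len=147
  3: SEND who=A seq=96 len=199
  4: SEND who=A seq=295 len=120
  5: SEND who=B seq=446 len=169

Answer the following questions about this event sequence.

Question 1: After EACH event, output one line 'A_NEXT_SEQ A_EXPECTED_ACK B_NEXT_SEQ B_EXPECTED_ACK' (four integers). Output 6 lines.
96 200 200 96
96 200 299 96
96 200 446 96
295 200 446 295
415 200 446 415
415 200 615 415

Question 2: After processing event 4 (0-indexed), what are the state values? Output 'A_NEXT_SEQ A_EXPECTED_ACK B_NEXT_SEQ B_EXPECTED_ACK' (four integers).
After event 0: A_seq=96 A_ack=200 B_seq=200 B_ack=96
After event 1: A_seq=96 A_ack=200 B_seq=299 B_ack=96
After event 2: A_seq=96 A_ack=200 B_seq=446 B_ack=96
After event 3: A_seq=295 A_ack=200 B_seq=446 B_ack=295
After event 4: A_seq=415 A_ack=200 B_seq=446 B_ack=415

415 200 446 415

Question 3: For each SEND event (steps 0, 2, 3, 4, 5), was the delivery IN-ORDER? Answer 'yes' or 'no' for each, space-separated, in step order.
Step 0: SEND seq=0 -> in-order
Step 2: SEND seq=299 -> out-of-order
Step 3: SEND seq=96 -> in-order
Step 4: SEND seq=295 -> in-order
Step 5: SEND seq=446 -> out-of-order

Answer: yes no yes yes no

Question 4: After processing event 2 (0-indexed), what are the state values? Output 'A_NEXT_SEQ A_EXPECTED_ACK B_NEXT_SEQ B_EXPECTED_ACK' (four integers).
After event 0: A_seq=96 A_ack=200 B_seq=200 B_ack=96
After event 1: A_seq=96 A_ack=200 B_seq=299 B_ack=96
After event 2: A_seq=96 A_ack=200 B_seq=446 B_ack=96

96 200 446 96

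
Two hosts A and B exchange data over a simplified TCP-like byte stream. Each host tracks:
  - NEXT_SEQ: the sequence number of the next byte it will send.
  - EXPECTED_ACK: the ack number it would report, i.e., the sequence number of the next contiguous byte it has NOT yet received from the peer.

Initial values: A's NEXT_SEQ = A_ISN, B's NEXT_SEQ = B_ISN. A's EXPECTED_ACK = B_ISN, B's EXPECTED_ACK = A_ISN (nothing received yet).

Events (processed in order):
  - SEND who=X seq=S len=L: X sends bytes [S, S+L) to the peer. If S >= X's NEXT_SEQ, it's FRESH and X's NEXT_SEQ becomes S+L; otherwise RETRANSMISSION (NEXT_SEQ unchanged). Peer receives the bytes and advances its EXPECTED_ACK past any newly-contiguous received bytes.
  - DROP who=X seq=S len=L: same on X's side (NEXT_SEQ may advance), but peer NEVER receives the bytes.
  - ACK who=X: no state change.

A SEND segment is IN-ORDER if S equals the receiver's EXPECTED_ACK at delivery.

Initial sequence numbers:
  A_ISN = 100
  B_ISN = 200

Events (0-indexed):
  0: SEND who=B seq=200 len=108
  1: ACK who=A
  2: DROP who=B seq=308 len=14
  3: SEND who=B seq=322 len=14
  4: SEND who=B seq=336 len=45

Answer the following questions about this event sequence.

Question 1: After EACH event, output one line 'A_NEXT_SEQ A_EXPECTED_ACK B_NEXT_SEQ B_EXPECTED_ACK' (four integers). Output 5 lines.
100 308 308 100
100 308 308 100
100 308 322 100
100 308 336 100
100 308 381 100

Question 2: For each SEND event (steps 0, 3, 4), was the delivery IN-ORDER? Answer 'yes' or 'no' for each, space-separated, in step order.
Step 0: SEND seq=200 -> in-order
Step 3: SEND seq=322 -> out-of-order
Step 4: SEND seq=336 -> out-of-order

Answer: yes no no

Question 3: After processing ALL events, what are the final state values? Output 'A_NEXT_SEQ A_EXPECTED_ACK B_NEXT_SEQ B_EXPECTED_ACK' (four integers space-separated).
After event 0: A_seq=100 A_ack=308 B_seq=308 B_ack=100
After event 1: A_seq=100 A_ack=308 B_seq=308 B_ack=100
After event 2: A_seq=100 A_ack=308 B_seq=322 B_ack=100
After event 3: A_seq=100 A_ack=308 B_seq=336 B_ack=100
After event 4: A_seq=100 A_ack=308 B_seq=381 B_ack=100

Answer: 100 308 381 100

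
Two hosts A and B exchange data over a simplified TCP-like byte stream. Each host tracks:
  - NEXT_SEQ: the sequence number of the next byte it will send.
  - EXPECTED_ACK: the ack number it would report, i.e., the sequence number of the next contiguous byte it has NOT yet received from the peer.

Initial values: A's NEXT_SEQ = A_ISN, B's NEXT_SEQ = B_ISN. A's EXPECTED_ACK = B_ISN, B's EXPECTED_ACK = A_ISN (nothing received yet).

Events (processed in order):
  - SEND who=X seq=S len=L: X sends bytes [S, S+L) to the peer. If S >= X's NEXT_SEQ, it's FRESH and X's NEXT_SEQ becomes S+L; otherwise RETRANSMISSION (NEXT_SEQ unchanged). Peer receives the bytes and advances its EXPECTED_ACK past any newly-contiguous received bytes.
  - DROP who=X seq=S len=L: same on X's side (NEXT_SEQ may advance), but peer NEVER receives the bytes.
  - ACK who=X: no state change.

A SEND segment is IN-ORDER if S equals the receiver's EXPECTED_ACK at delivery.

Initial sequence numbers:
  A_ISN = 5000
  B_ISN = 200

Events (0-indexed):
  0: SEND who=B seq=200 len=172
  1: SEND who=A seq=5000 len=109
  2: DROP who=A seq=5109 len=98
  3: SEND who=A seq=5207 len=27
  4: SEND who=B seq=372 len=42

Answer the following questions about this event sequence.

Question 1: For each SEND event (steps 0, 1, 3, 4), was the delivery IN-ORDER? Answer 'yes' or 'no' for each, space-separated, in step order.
Step 0: SEND seq=200 -> in-order
Step 1: SEND seq=5000 -> in-order
Step 3: SEND seq=5207 -> out-of-order
Step 4: SEND seq=372 -> in-order

Answer: yes yes no yes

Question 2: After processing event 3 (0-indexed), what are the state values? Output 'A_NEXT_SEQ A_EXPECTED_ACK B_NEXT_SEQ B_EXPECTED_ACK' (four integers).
After event 0: A_seq=5000 A_ack=372 B_seq=372 B_ack=5000
After event 1: A_seq=5109 A_ack=372 B_seq=372 B_ack=5109
After event 2: A_seq=5207 A_ack=372 B_seq=372 B_ack=5109
After event 3: A_seq=5234 A_ack=372 B_seq=372 B_ack=5109

5234 372 372 5109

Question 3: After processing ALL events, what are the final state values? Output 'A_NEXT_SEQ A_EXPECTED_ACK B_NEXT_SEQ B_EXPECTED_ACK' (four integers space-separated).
Answer: 5234 414 414 5109

Derivation:
After event 0: A_seq=5000 A_ack=372 B_seq=372 B_ack=5000
After event 1: A_seq=5109 A_ack=372 B_seq=372 B_ack=5109
After event 2: A_seq=5207 A_ack=372 B_seq=372 B_ack=5109
After event 3: A_seq=5234 A_ack=372 B_seq=372 B_ack=5109
After event 4: A_seq=5234 A_ack=414 B_seq=414 B_ack=5109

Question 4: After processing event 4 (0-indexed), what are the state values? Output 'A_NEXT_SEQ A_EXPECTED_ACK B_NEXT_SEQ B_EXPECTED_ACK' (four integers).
After event 0: A_seq=5000 A_ack=372 B_seq=372 B_ack=5000
After event 1: A_seq=5109 A_ack=372 B_seq=372 B_ack=5109
After event 2: A_seq=5207 A_ack=372 B_seq=372 B_ack=5109
After event 3: A_seq=5234 A_ack=372 B_seq=372 B_ack=5109
After event 4: A_seq=5234 A_ack=414 B_seq=414 B_ack=5109

5234 414 414 5109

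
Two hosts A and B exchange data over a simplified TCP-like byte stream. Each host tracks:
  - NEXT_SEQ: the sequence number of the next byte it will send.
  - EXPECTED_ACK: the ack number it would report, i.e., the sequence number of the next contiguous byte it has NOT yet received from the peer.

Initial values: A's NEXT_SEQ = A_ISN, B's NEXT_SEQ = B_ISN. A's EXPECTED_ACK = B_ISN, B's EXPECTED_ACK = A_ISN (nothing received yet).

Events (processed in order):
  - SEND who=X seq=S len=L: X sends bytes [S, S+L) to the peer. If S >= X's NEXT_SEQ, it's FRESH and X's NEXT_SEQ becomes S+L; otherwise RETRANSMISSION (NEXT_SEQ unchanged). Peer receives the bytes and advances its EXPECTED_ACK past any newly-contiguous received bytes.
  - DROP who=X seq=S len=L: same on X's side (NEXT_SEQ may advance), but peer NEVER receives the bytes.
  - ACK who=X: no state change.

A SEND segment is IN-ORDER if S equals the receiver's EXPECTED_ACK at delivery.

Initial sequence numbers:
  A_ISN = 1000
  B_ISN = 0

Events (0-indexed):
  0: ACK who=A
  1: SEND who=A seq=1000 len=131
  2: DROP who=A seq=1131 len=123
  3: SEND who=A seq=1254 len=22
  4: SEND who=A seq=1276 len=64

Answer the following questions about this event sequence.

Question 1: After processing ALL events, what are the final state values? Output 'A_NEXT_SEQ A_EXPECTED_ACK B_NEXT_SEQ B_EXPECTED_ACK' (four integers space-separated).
After event 0: A_seq=1000 A_ack=0 B_seq=0 B_ack=1000
After event 1: A_seq=1131 A_ack=0 B_seq=0 B_ack=1131
After event 2: A_seq=1254 A_ack=0 B_seq=0 B_ack=1131
After event 3: A_seq=1276 A_ack=0 B_seq=0 B_ack=1131
After event 4: A_seq=1340 A_ack=0 B_seq=0 B_ack=1131

Answer: 1340 0 0 1131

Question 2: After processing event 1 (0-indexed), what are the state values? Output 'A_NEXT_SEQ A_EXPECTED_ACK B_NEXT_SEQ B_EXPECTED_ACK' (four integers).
After event 0: A_seq=1000 A_ack=0 B_seq=0 B_ack=1000
After event 1: A_seq=1131 A_ack=0 B_seq=0 B_ack=1131

1131 0 0 1131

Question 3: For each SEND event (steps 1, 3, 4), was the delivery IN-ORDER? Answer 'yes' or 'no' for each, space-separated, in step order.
Step 1: SEND seq=1000 -> in-order
Step 3: SEND seq=1254 -> out-of-order
Step 4: SEND seq=1276 -> out-of-order

Answer: yes no no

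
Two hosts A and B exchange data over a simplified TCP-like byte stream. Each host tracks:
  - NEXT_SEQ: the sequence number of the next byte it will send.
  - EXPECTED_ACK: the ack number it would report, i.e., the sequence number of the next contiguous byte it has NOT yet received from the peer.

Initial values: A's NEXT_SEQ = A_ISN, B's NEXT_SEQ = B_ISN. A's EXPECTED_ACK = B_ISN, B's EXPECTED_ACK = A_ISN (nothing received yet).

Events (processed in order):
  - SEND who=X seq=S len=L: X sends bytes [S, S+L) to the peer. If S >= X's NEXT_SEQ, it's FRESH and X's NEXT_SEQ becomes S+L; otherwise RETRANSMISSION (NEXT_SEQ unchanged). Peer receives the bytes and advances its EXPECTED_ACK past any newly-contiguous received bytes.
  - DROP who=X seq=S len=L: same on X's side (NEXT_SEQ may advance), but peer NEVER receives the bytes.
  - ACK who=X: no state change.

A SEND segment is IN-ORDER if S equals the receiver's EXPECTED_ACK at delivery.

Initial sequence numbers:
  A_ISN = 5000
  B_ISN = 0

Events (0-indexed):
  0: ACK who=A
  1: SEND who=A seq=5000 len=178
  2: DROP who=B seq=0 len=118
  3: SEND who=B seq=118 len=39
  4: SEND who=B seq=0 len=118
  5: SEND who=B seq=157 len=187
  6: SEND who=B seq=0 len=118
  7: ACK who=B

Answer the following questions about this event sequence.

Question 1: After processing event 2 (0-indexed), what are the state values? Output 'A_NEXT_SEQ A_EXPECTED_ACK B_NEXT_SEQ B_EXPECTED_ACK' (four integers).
After event 0: A_seq=5000 A_ack=0 B_seq=0 B_ack=5000
After event 1: A_seq=5178 A_ack=0 B_seq=0 B_ack=5178
After event 2: A_seq=5178 A_ack=0 B_seq=118 B_ack=5178

5178 0 118 5178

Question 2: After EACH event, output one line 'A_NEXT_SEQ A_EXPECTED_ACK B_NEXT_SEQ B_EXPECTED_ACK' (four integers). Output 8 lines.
5000 0 0 5000
5178 0 0 5178
5178 0 118 5178
5178 0 157 5178
5178 157 157 5178
5178 344 344 5178
5178 344 344 5178
5178 344 344 5178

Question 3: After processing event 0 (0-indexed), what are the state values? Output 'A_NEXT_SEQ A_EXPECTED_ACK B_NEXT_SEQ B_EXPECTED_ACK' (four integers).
After event 0: A_seq=5000 A_ack=0 B_seq=0 B_ack=5000

5000 0 0 5000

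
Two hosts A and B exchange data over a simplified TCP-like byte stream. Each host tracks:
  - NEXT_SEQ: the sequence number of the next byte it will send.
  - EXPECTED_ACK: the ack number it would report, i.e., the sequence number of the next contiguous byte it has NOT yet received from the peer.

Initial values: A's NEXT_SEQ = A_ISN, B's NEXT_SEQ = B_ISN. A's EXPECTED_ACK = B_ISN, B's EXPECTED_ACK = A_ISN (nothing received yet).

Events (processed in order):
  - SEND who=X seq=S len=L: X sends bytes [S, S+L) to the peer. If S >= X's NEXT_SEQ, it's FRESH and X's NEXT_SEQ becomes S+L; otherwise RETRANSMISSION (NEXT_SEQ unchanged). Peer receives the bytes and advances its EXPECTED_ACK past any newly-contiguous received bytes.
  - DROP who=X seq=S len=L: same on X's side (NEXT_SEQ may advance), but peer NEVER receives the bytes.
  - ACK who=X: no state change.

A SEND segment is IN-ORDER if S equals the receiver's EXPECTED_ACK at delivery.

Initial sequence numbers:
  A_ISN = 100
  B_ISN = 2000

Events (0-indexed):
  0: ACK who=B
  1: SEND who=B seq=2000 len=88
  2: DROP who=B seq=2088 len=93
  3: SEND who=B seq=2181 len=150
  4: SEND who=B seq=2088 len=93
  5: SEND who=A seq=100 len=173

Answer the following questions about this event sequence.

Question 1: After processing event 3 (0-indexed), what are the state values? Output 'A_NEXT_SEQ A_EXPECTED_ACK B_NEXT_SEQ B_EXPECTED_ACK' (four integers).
After event 0: A_seq=100 A_ack=2000 B_seq=2000 B_ack=100
After event 1: A_seq=100 A_ack=2088 B_seq=2088 B_ack=100
After event 2: A_seq=100 A_ack=2088 B_seq=2181 B_ack=100
After event 3: A_seq=100 A_ack=2088 B_seq=2331 B_ack=100

100 2088 2331 100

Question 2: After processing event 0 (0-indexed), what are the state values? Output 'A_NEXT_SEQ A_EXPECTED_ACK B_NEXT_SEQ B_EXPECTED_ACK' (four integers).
After event 0: A_seq=100 A_ack=2000 B_seq=2000 B_ack=100

100 2000 2000 100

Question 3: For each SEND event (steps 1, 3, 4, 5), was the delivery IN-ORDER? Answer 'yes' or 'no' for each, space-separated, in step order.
Step 1: SEND seq=2000 -> in-order
Step 3: SEND seq=2181 -> out-of-order
Step 4: SEND seq=2088 -> in-order
Step 5: SEND seq=100 -> in-order

Answer: yes no yes yes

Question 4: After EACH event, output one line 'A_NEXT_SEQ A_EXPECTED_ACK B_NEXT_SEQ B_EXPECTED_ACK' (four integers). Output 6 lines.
100 2000 2000 100
100 2088 2088 100
100 2088 2181 100
100 2088 2331 100
100 2331 2331 100
273 2331 2331 273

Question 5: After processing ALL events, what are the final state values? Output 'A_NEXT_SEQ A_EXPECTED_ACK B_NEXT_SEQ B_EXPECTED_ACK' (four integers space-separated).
Answer: 273 2331 2331 273

Derivation:
After event 0: A_seq=100 A_ack=2000 B_seq=2000 B_ack=100
After event 1: A_seq=100 A_ack=2088 B_seq=2088 B_ack=100
After event 2: A_seq=100 A_ack=2088 B_seq=2181 B_ack=100
After event 3: A_seq=100 A_ack=2088 B_seq=2331 B_ack=100
After event 4: A_seq=100 A_ack=2331 B_seq=2331 B_ack=100
After event 5: A_seq=273 A_ack=2331 B_seq=2331 B_ack=273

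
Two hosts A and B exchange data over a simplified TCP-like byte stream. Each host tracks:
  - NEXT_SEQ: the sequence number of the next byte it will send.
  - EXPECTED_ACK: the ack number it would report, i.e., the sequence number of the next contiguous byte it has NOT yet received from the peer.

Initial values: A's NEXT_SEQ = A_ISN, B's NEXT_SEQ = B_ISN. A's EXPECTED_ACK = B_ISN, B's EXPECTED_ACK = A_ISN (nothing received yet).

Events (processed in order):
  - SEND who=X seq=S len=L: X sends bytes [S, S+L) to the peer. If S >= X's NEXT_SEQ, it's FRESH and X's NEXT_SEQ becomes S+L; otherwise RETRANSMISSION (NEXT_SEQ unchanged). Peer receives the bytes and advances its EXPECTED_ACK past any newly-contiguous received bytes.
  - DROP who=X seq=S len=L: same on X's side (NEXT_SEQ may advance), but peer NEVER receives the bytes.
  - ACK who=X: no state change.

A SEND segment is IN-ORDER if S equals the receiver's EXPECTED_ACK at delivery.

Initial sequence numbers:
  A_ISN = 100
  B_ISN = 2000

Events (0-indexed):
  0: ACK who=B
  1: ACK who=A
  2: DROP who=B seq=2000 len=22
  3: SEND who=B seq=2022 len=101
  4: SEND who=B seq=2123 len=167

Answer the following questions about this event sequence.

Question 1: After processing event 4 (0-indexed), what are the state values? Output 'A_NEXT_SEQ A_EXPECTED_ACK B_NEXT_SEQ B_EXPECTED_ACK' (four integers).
After event 0: A_seq=100 A_ack=2000 B_seq=2000 B_ack=100
After event 1: A_seq=100 A_ack=2000 B_seq=2000 B_ack=100
After event 2: A_seq=100 A_ack=2000 B_seq=2022 B_ack=100
After event 3: A_seq=100 A_ack=2000 B_seq=2123 B_ack=100
After event 4: A_seq=100 A_ack=2000 B_seq=2290 B_ack=100

100 2000 2290 100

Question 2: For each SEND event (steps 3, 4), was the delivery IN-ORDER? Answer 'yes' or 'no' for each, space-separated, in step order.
Step 3: SEND seq=2022 -> out-of-order
Step 4: SEND seq=2123 -> out-of-order

Answer: no no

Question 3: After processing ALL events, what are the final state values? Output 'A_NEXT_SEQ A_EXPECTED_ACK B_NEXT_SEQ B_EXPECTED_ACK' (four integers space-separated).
Answer: 100 2000 2290 100

Derivation:
After event 0: A_seq=100 A_ack=2000 B_seq=2000 B_ack=100
After event 1: A_seq=100 A_ack=2000 B_seq=2000 B_ack=100
After event 2: A_seq=100 A_ack=2000 B_seq=2022 B_ack=100
After event 3: A_seq=100 A_ack=2000 B_seq=2123 B_ack=100
After event 4: A_seq=100 A_ack=2000 B_seq=2290 B_ack=100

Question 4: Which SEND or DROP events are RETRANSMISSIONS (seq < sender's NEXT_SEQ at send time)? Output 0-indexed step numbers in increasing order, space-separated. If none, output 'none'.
Answer: none

Derivation:
Step 2: DROP seq=2000 -> fresh
Step 3: SEND seq=2022 -> fresh
Step 4: SEND seq=2123 -> fresh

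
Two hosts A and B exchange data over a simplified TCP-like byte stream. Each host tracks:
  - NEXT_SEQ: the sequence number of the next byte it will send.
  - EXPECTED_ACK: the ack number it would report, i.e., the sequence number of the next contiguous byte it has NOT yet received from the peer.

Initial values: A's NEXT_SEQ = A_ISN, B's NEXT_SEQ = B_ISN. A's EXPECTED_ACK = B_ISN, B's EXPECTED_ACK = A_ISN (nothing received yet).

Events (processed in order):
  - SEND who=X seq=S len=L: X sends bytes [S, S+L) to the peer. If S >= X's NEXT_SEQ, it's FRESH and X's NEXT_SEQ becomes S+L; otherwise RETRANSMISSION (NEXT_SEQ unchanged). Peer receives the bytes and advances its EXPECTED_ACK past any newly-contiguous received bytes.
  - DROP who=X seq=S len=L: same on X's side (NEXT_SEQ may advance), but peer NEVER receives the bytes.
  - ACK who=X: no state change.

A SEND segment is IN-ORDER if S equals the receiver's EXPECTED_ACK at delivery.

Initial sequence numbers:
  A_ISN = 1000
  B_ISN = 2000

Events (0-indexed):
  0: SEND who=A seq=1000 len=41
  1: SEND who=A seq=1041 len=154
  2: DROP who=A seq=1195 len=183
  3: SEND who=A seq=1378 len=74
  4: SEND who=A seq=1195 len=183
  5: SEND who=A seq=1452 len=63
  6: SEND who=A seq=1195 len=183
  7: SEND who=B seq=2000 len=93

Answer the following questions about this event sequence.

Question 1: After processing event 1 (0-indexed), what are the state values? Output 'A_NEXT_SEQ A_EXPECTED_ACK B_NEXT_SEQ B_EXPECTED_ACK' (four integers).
After event 0: A_seq=1041 A_ack=2000 B_seq=2000 B_ack=1041
After event 1: A_seq=1195 A_ack=2000 B_seq=2000 B_ack=1195

1195 2000 2000 1195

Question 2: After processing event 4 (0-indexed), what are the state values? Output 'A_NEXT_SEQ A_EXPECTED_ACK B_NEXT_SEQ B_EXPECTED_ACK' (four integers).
After event 0: A_seq=1041 A_ack=2000 B_seq=2000 B_ack=1041
After event 1: A_seq=1195 A_ack=2000 B_seq=2000 B_ack=1195
After event 2: A_seq=1378 A_ack=2000 B_seq=2000 B_ack=1195
After event 3: A_seq=1452 A_ack=2000 B_seq=2000 B_ack=1195
After event 4: A_seq=1452 A_ack=2000 B_seq=2000 B_ack=1452

1452 2000 2000 1452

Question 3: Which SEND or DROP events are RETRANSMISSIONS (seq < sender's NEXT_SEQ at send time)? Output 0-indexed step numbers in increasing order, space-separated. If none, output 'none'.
Step 0: SEND seq=1000 -> fresh
Step 1: SEND seq=1041 -> fresh
Step 2: DROP seq=1195 -> fresh
Step 3: SEND seq=1378 -> fresh
Step 4: SEND seq=1195 -> retransmit
Step 5: SEND seq=1452 -> fresh
Step 6: SEND seq=1195 -> retransmit
Step 7: SEND seq=2000 -> fresh

Answer: 4 6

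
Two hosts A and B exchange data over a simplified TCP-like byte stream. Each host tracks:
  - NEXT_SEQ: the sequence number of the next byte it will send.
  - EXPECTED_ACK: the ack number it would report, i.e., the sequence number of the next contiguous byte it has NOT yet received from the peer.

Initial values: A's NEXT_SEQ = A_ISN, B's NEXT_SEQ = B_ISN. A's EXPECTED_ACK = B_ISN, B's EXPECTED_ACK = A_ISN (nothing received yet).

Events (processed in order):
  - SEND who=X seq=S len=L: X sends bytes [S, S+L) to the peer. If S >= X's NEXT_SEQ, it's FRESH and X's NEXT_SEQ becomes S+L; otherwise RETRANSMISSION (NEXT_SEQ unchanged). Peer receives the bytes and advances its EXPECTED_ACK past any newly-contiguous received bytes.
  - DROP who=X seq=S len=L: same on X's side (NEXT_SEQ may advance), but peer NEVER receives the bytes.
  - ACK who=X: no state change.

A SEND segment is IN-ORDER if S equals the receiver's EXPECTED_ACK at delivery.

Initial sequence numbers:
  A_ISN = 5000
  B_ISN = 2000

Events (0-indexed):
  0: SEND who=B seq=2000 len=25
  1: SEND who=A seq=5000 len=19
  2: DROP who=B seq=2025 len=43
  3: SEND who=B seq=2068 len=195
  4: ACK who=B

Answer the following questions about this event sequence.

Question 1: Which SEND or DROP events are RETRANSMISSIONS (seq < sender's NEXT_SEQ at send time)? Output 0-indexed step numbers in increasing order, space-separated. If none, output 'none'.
Step 0: SEND seq=2000 -> fresh
Step 1: SEND seq=5000 -> fresh
Step 2: DROP seq=2025 -> fresh
Step 3: SEND seq=2068 -> fresh

Answer: none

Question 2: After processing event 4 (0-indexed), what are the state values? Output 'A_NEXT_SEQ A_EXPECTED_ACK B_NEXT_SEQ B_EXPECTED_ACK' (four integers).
After event 0: A_seq=5000 A_ack=2025 B_seq=2025 B_ack=5000
After event 1: A_seq=5019 A_ack=2025 B_seq=2025 B_ack=5019
After event 2: A_seq=5019 A_ack=2025 B_seq=2068 B_ack=5019
After event 3: A_seq=5019 A_ack=2025 B_seq=2263 B_ack=5019
After event 4: A_seq=5019 A_ack=2025 B_seq=2263 B_ack=5019

5019 2025 2263 5019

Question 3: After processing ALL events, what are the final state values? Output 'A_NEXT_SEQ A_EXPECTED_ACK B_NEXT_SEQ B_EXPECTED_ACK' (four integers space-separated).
After event 0: A_seq=5000 A_ack=2025 B_seq=2025 B_ack=5000
After event 1: A_seq=5019 A_ack=2025 B_seq=2025 B_ack=5019
After event 2: A_seq=5019 A_ack=2025 B_seq=2068 B_ack=5019
After event 3: A_seq=5019 A_ack=2025 B_seq=2263 B_ack=5019
After event 4: A_seq=5019 A_ack=2025 B_seq=2263 B_ack=5019

Answer: 5019 2025 2263 5019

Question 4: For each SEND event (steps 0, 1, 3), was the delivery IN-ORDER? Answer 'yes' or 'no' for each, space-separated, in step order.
Step 0: SEND seq=2000 -> in-order
Step 1: SEND seq=5000 -> in-order
Step 3: SEND seq=2068 -> out-of-order

Answer: yes yes no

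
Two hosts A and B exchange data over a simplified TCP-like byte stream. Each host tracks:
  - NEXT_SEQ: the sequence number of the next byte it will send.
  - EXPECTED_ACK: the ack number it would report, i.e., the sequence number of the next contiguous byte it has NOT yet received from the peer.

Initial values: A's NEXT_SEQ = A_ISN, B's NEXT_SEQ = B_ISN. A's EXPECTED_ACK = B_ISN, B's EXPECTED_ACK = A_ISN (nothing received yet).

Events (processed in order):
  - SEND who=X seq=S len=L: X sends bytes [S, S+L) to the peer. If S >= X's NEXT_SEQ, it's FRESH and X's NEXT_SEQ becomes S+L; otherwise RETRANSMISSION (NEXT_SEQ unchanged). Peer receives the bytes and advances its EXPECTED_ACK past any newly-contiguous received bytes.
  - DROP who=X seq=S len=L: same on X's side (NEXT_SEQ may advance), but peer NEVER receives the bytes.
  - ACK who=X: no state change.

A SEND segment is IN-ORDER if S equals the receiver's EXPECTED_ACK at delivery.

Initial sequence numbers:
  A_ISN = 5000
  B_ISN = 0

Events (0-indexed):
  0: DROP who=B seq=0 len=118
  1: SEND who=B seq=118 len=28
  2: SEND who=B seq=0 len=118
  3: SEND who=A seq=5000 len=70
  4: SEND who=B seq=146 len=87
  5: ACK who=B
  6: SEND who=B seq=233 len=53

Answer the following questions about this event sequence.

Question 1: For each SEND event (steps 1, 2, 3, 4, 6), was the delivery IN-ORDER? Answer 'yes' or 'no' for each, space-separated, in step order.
Step 1: SEND seq=118 -> out-of-order
Step 2: SEND seq=0 -> in-order
Step 3: SEND seq=5000 -> in-order
Step 4: SEND seq=146 -> in-order
Step 6: SEND seq=233 -> in-order

Answer: no yes yes yes yes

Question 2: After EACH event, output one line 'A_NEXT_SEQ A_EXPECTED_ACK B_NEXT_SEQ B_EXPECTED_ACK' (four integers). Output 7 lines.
5000 0 118 5000
5000 0 146 5000
5000 146 146 5000
5070 146 146 5070
5070 233 233 5070
5070 233 233 5070
5070 286 286 5070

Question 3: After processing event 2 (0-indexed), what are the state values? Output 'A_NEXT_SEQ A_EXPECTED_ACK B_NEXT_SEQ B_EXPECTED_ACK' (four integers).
After event 0: A_seq=5000 A_ack=0 B_seq=118 B_ack=5000
After event 1: A_seq=5000 A_ack=0 B_seq=146 B_ack=5000
After event 2: A_seq=5000 A_ack=146 B_seq=146 B_ack=5000

5000 146 146 5000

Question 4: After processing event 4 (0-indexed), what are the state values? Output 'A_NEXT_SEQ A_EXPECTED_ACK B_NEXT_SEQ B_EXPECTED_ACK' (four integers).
After event 0: A_seq=5000 A_ack=0 B_seq=118 B_ack=5000
After event 1: A_seq=5000 A_ack=0 B_seq=146 B_ack=5000
After event 2: A_seq=5000 A_ack=146 B_seq=146 B_ack=5000
After event 3: A_seq=5070 A_ack=146 B_seq=146 B_ack=5070
After event 4: A_seq=5070 A_ack=233 B_seq=233 B_ack=5070

5070 233 233 5070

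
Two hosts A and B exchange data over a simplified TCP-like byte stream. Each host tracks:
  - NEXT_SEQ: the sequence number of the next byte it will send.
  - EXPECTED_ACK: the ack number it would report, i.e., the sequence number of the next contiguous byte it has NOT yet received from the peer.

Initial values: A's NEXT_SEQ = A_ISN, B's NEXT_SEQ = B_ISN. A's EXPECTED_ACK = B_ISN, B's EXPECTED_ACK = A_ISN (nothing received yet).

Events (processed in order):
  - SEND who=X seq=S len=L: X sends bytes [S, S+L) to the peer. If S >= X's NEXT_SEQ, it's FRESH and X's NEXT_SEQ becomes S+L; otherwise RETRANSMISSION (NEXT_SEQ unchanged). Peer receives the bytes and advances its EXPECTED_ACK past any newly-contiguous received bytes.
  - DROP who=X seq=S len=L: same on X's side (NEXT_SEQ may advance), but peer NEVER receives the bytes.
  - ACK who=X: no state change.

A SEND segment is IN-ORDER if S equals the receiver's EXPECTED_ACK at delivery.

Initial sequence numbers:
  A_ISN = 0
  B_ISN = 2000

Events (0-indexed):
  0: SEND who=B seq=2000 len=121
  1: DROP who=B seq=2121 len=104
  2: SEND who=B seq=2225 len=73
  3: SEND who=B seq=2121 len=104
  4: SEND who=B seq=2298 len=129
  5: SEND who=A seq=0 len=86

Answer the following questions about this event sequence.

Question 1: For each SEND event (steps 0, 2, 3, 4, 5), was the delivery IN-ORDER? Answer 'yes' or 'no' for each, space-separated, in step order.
Answer: yes no yes yes yes

Derivation:
Step 0: SEND seq=2000 -> in-order
Step 2: SEND seq=2225 -> out-of-order
Step 3: SEND seq=2121 -> in-order
Step 4: SEND seq=2298 -> in-order
Step 5: SEND seq=0 -> in-order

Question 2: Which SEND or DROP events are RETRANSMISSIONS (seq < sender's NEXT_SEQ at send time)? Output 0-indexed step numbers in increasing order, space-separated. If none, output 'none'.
Answer: 3

Derivation:
Step 0: SEND seq=2000 -> fresh
Step 1: DROP seq=2121 -> fresh
Step 2: SEND seq=2225 -> fresh
Step 3: SEND seq=2121 -> retransmit
Step 4: SEND seq=2298 -> fresh
Step 5: SEND seq=0 -> fresh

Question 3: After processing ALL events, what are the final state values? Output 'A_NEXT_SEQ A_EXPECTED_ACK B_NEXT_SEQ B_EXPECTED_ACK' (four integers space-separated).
After event 0: A_seq=0 A_ack=2121 B_seq=2121 B_ack=0
After event 1: A_seq=0 A_ack=2121 B_seq=2225 B_ack=0
After event 2: A_seq=0 A_ack=2121 B_seq=2298 B_ack=0
After event 3: A_seq=0 A_ack=2298 B_seq=2298 B_ack=0
After event 4: A_seq=0 A_ack=2427 B_seq=2427 B_ack=0
After event 5: A_seq=86 A_ack=2427 B_seq=2427 B_ack=86

Answer: 86 2427 2427 86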